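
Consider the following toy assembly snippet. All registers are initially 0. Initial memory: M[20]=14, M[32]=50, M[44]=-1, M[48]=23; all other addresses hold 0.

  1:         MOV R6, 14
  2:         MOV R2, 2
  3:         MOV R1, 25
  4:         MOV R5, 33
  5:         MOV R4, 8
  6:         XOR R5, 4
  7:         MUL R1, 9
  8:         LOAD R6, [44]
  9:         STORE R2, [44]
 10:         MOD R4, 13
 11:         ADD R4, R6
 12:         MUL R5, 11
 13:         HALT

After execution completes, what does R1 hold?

225

R6=14
R2=2
R1=25
R5=33
R4=8
R5=33^4=37
R1=25*9=225
R6=M[44]=-1
STORE R2, [44] → M[44]=2
R4=8%13=8
R4=8+(-1)=7
R5=37*11=407
halt.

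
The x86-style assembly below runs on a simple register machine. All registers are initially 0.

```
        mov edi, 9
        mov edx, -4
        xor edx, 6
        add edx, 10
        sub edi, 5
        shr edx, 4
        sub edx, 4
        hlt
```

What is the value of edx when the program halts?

after mov edi, 9: edi=9
after mov edx, -4: edx=-4
after xor edx, 6: edx=(-4)^6=-6
after add edx, 10: edx=(-6)+10=4
after sub edi, 5: edi=9-5=4
after shr edx, 4: edx=4>>4=0
after sub edx, 4: edx=0-4=-4
halt.

-4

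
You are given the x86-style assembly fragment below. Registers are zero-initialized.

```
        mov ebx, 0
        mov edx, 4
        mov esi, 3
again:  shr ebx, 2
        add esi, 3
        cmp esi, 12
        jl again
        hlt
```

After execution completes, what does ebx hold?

0

mov ebx, 0 → ebx=0
mov edx, 4 → edx=4
mov esi, 3 → esi=3
shr ebx, 2 → ebx=0>>2=0
add esi, 3 → esi=3+3=6
cmp esi, 12  (cmp 6,12)
jl again: taken
shr ebx, 2 → ebx=0>>2=0
add esi, 3 → esi=6+3=9
cmp esi, 12  (cmp 9,12)
jl again: taken
shr ebx, 2 → ebx=0>>2=0
add esi, 3 → esi=9+3=12
cmp esi, 12  (cmp 12,12)
jl again: not taken
halt.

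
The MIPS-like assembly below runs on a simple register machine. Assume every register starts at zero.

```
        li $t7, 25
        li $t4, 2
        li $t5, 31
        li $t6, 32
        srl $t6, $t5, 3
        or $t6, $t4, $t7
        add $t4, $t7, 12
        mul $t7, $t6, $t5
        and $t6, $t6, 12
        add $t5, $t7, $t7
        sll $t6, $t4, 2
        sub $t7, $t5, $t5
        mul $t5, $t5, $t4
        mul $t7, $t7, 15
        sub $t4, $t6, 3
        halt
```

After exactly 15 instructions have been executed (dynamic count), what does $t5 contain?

$t7=25
$t4=2
$t5=31
$t6=32
$t6=31>>3=3
$t6=2|25=27
$t4=25+12=37
$t7=27*31=837
$t6=27&12=8
$t5=837+837=1674
$t6=37<<2=148
$t7=1674-1674=0
$t5=1674*37=61938
$t7=0*15=0
$t4=148-3=145
After step 15: $t5 = 61938.

61938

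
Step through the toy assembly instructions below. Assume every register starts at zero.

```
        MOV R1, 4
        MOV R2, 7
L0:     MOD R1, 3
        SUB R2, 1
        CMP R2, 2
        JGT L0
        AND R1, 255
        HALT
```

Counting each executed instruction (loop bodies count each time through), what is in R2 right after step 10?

5

MOV R1, 4 → R1=4
MOV R2, 7 → R2=7
MOD R1, 3 → R1=4%3=1
SUB R2, 1 → R2=7-1=6
CMP R2, 2  (cmp 6,2)
JGT L0: taken
MOD R1, 3 → R1=1%3=1
SUB R2, 1 → R2=6-1=5
CMP R2, 2  (cmp 5,2)
JGT L0: taken
After step 10: R2 = 5.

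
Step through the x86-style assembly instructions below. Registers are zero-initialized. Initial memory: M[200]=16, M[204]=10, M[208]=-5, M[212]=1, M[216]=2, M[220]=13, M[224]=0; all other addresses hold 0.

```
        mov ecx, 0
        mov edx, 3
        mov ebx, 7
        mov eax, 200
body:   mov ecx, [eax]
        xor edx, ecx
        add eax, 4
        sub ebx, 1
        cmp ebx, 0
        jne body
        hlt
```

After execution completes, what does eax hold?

228

after mov ecx, 0: ecx=0
after mov edx, 3: edx=3
after mov ebx, 7: ebx=7
after mov eax, 200: eax=200
after mov ecx, [eax]: ecx=M[200]=16
after xor edx, ecx: edx=3^16=19
after add eax, 4: eax=200+4=204
after sub ebx, 1: ebx=7-1=6
cmp ebx, 0  (cmp 6,0)
jne body: taken
after mov ecx, [eax]: ecx=M[204]=10
after xor edx, ecx: edx=19^10=25
after add eax, 4: eax=204+4=208
after sub ebx, 1: ebx=6-1=5
cmp ebx, 0  (cmp 5,0)
jne body: taken
after mov ecx, [eax]: ecx=M[208]=-5
after xor edx, ecx: edx=25^(-5)=-30
after add eax, 4: eax=208+4=212
after sub ebx, 1: ebx=5-1=4
cmp ebx, 0  (cmp 4,0)
jne body: taken
after mov ecx, [eax]: ecx=M[212]=1
after xor edx, ecx: edx=(-30)^1=-29
after add eax, 4: eax=212+4=216
after sub ebx, 1: ebx=4-1=3
cmp ebx, 0  (cmp 3,0)
jne body: taken
after mov ecx, [eax]: ecx=M[216]=2
after xor edx, ecx: edx=(-29)^2=-31
after add eax, 4: eax=216+4=220
after sub ebx, 1: ebx=3-1=2
cmp ebx, 0  (cmp 2,0)
jne body: taken
after mov ecx, [eax]: ecx=M[220]=13
after xor edx, ecx: edx=(-31)^13=-20
after add eax, 4: eax=220+4=224
after sub ebx, 1: ebx=2-1=1
cmp ebx, 0  (cmp 1,0)
jne body: taken
after mov ecx, [eax]: ecx=M[224]=0
after xor edx, ecx: edx=(-20)^0=-20
after add eax, 4: eax=224+4=228
after sub ebx, 1: ebx=1-1=0
cmp ebx, 0  (cmp 0,0)
jne body: not taken
halt.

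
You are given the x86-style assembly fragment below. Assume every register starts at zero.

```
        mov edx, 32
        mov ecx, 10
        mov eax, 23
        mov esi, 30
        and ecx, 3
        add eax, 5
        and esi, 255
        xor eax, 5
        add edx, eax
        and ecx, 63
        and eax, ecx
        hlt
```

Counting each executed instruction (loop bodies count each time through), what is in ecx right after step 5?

2

after mov edx, 32: edx=32
after mov ecx, 10: ecx=10
after mov eax, 23: eax=23
after mov esi, 30: esi=30
after and ecx, 3: ecx=10&3=2
After step 5: ecx = 2.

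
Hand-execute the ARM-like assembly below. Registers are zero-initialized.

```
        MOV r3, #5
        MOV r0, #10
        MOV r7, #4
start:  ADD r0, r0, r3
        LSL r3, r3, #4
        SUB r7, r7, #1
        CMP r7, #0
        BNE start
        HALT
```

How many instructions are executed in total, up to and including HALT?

MOV r3, #5 → r3=5
MOV r0, #10 → r0=10
MOV r7, #4 → r7=4
ADD r0, r0, r3 → r0=10+5=15
LSL r3, r3, #4 → r3=5<<4=80
SUB r7, r7, #1 → r7=4-1=3
CMP r7, #0  (cmp 3,0)
BNE start: taken
ADD r0, r0, r3 → r0=15+80=95
LSL r3, r3, #4 → r3=80<<4=1280
SUB r7, r7, #1 → r7=3-1=2
CMP r7, #0  (cmp 2,0)
BNE start: taken
ADD r0, r0, r3 → r0=95+1280=1375
LSL r3, r3, #4 → r3=1280<<4=20480
SUB r7, r7, #1 → r7=2-1=1
CMP r7, #0  (cmp 1,0)
BNE start: taken
ADD r0, r0, r3 → r0=1375+20480=21855
LSL r3, r3, #4 → r3=20480<<4=327680
SUB r7, r7, #1 → r7=1-1=0
CMP r7, #0  (cmp 0,0)
BNE start: not taken
halt.
Total executed instructions: 24.

24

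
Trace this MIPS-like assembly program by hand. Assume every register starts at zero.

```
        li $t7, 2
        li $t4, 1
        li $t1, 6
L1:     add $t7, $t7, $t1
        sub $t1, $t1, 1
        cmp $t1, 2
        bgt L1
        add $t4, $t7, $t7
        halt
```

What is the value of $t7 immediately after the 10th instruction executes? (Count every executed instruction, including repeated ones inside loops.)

after li $t7, 2: $t7=2
after li $t4, 1: $t4=1
after li $t1, 6: $t1=6
after add $t7, $t7, $t1: $t7=2+6=8
after sub $t1, $t1, 1: $t1=6-1=5
cmp $t1, 2  (cmp 5,2)
bgt L1: taken
after add $t7, $t7, $t1: $t7=8+5=13
after sub $t1, $t1, 1: $t1=5-1=4
cmp $t1, 2  (cmp 4,2)
After step 10: $t7 = 13.

13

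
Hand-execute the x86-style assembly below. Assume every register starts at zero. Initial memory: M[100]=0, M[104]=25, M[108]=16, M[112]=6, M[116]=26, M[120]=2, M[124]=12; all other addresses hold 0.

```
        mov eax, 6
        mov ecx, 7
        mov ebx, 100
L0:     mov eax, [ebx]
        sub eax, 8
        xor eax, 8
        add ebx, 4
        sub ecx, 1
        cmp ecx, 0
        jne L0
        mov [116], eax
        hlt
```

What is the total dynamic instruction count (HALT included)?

mov eax, 6 → eax=6
mov ecx, 7 → ecx=7
mov ebx, 100 → ebx=100
mov eax, [ebx] → eax=M[100]=0
sub eax, 8 → eax=0-8=-8
xor eax, 8 → eax=(-8)^8=-16
add ebx, 4 → ebx=100+4=104
sub ecx, 1 → ecx=7-1=6
cmp ecx, 0  (cmp 6,0)
jne L0: taken
mov eax, [ebx] → eax=M[104]=25
sub eax, 8 → eax=25-8=17
xor eax, 8 → eax=17^8=25
add ebx, 4 → ebx=104+4=108
sub ecx, 1 → ecx=6-1=5
cmp ecx, 0  (cmp 5,0)
jne L0: taken
mov eax, [ebx] → eax=M[108]=16
sub eax, 8 → eax=16-8=8
xor eax, 8 → eax=8^8=0
add ebx, 4 → ebx=108+4=112
sub ecx, 1 → ecx=5-1=4
cmp ecx, 0  (cmp 4,0)
jne L0: taken
mov eax, [ebx] → eax=M[112]=6
sub eax, 8 → eax=6-8=-2
xor eax, 8 → eax=(-2)^8=-10
add ebx, 4 → ebx=112+4=116
sub ecx, 1 → ecx=4-1=3
cmp ecx, 0  (cmp 3,0)
jne L0: taken
mov eax, [ebx] → eax=M[116]=26
sub eax, 8 → eax=26-8=18
xor eax, 8 → eax=18^8=26
add ebx, 4 → ebx=116+4=120
sub ecx, 1 → ecx=3-1=2
cmp ecx, 0  (cmp 2,0)
jne L0: taken
mov eax, [ebx] → eax=M[120]=2
sub eax, 8 → eax=2-8=-6
xor eax, 8 → eax=(-6)^8=-14
add ebx, 4 → ebx=120+4=124
sub ecx, 1 → ecx=2-1=1
cmp ecx, 0  (cmp 1,0)
jne L0: taken
mov eax, [ebx] → eax=M[124]=12
sub eax, 8 → eax=12-8=4
xor eax, 8 → eax=4^8=12
add ebx, 4 → ebx=124+4=128
sub ecx, 1 → ecx=1-1=0
cmp ecx, 0  (cmp 0,0)
jne L0: not taken
mov [116], eax → M[116]=12
halt.
Total executed instructions: 54.

54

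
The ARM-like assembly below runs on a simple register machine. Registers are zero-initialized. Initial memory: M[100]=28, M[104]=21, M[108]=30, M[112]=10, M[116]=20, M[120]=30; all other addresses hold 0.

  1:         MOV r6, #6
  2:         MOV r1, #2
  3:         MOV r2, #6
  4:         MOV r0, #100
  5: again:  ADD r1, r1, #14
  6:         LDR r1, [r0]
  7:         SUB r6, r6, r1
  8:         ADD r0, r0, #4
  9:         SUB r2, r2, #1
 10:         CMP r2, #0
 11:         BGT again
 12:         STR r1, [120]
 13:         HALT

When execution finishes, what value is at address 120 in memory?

30

after MOV r6, #6: r6=6
after MOV r1, #2: r1=2
after MOV r2, #6: r2=6
after MOV r0, #100: r0=100
after ADD r1, r1, #14: r1=2+14=16
after LDR r1, [r0]: r1=M[100]=28
after SUB r6, r6, r1: r6=6-28=-22
after ADD r0, r0, #4: r0=100+4=104
after SUB r2, r2, #1: r2=6-1=5
CMP r2, #0  (cmp 5,0)
BGT again: taken
after ADD r1, r1, #14: r1=28+14=42
after LDR r1, [r0]: r1=M[104]=21
after SUB r6, r6, r1: r6=(-22)-21=-43
after ADD r0, r0, #4: r0=104+4=108
after SUB r2, r2, #1: r2=5-1=4
CMP r2, #0  (cmp 4,0)
BGT again: taken
after ADD r1, r1, #14: r1=21+14=35
after LDR r1, [r0]: r1=M[108]=30
after SUB r6, r6, r1: r6=(-43)-30=-73
after ADD r0, r0, #4: r0=108+4=112
after SUB r2, r2, #1: r2=4-1=3
CMP r2, #0  (cmp 3,0)
BGT again: taken
after ADD r1, r1, #14: r1=30+14=44
after LDR r1, [r0]: r1=M[112]=10
after SUB r6, r6, r1: r6=(-73)-10=-83
after ADD r0, r0, #4: r0=112+4=116
after SUB r2, r2, #1: r2=3-1=2
CMP r2, #0  (cmp 2,0)
BGT again: taken
after ADD r1, r1, #14: r1=10+14=24
after LDR r1, [r0]: r1=M[116]=20
after SUB r6, r6, r1: r6=(-83)-20=-103
after ADD r0, r0, #4: r0=116+4=120
after SUB r2, r2, #1: r2=2-1=1
CMP r2, #0  (cmp 1,0)
BGT again: taken
after ADD r1, r1, #14: r1=20+14=34
after LDR r1, [r0]: r1=M[120]=30
after SUB r6, r6, r1: r6=(-103)-30=-133
after ADD r0, r0, #4: r0=120+4=124
after SUB r2, r2, #1: r2=1-1=0
CMP r2, #0  (cmp 0,0)
BGT again: not taken
STR r1, [120] → M[120]=30
halt.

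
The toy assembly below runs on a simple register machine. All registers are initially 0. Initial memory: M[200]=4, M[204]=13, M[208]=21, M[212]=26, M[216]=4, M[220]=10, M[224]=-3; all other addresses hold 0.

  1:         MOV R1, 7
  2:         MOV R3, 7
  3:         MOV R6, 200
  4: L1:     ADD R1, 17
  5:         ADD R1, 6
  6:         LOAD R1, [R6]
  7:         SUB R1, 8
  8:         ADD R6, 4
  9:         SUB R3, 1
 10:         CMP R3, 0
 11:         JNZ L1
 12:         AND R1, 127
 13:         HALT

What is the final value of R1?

after MOV R1, 7: R1=7
after MOV R3, 7: R3=7
after MOV R6, 200: R6=200
after ADD R1, 17: R1=7+17=24
after ADD R1, 6: R1=24+6=30
after LOAD R1, [R6]: R1=M[200]=4
after SUB R1, 8: R1=4-8=-4
after ADD R6, 4: R6=200+4=204
after SUB R3, 1: R3=7-1=6
CMP R3, 0  (cmp 6,0)
JNZ L1: taken
after ADD R1, 17: R1=(-4)+17=13
after ADD R1, 6: R1=13+6=19
after LOAD R1, [R6]: R1=M[204]=13
after SUB R1, 8: R1=13-8=5
after ADD R6, 4: R6=204+4=208
after SUB R3, 1: R3=6-1=5
CMP R3, 0  (cmp 5,0)
JNZ L1: taken
after ADD R1, 17: R1=5+17=22
after ADD R1, 6: R1=22+6=28
after LOAD R1, [R6]: R1=M[208]=21
after SUB R1, 8: R1=21-8=13
after ADD R6, 4: R6=208+4=212
after SUB R3, 1: R3=5-1=4
CMP R3, 0  (cmp 4,0)
JNZ L1: taken
after ADD R1, 17: R1=13+17=30
after ADD R1, 6: R1=30+6=36
after LOAD R1, [R6]: R1=M[212]=26
after SUB R1, 8: R1=26-8=18
after ADD R6, 4: R6=212+4=216
after SUB R3, 1: R3=4-1=3
CMP R3, 0  (cmp 3,0)
JNZ L1: taken
after ADD R1, 17: R1=18+17=35
after ADD R1, 6: R1=35+6=41
after LOAD R1, [R6]: R1=M[216]=4
after SUB R1, 8: R1=4-8=-4
after ADD R6, 4: R6=216+4=220
after SUB R3, 1: R3=3-1=2
CMP R3, 0  (cmp 2,0)
JNZ L1: taken
after ADD R1, 17: R1=(-4)+17=13
after ADD R1, 6: R1=13+6=19
after LOAD R1, [R6]: R1=M[220]=10
after SUB R1, 8: R1=10-8=2
after ADD R6, 4: R6=220+4=224
after SUB R3, 1: R3=2-1=1
CMP R3, 0  (cmp 1,0)
JNZ L1: taken
after ADD R1, 17: R1=2+17=19
after ADD R1, 6: R1=19+6=25
after LOAD R1, [R6]: R1=M[224]=-3
after SUB R1, 8: R1=(-3)-8=-11
after ADD R6, 4: R6=224+4=228
after SUB R3, 1: R3=1-1=0
CMP R3, 0  (cmp 0,0)
JNZ L1: not taken
after AND R1, 127: R1=(-11)&127=117
halt.

117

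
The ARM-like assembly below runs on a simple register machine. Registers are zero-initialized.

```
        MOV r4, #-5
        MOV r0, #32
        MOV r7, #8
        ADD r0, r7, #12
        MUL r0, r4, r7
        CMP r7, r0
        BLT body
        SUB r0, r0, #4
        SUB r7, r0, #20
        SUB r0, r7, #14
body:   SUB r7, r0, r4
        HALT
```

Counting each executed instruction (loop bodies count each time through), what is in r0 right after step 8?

MOV r4, #-5 → r4=-5
MOV r0, #32 → r0=32
MOV r7, #8 → r7=8
ADD r0, r7, #12 → r0=8+12=20
MUL r0, r4, r7 → r0=(-5)*8=-40
CMP r7, r0  (cmp 8,-40)
BLT body: not taken
SUB r0, r0, #4 → r0=(-40)-4=-44
After step 8: r0 = -44.

-44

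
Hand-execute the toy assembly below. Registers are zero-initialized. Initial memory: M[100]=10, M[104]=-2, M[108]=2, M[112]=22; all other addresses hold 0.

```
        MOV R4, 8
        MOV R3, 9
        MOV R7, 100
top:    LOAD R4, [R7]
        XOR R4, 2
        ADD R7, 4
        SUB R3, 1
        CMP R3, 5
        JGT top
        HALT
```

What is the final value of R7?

R4=8
R3=9
R7=100
R4=M[100]=10
R4=10^2=8
R7=100+4=104
R3=9-1=8
CMP R3, 5  (cmp 8,5)
JGT top: taken
R4=M[104]=-2
R4=(-2)^2=-4
R7=104+4=108
R3=8-1=7
CMP R3, 5  (cmp 7,5)
JGT top: taken
R4=M[108]=2
R4=2^2=0
R7=108+4=112
R3=7-1=6
CMP R3, 5  (cmp 6,5)
JGT top: taken
R4=M[112]=22
R4=22^2=20
R7=112+4=116
R3=6-1=5
CMP R3, 5  (cmp 5,5)
JGT top: not taken
halt.

116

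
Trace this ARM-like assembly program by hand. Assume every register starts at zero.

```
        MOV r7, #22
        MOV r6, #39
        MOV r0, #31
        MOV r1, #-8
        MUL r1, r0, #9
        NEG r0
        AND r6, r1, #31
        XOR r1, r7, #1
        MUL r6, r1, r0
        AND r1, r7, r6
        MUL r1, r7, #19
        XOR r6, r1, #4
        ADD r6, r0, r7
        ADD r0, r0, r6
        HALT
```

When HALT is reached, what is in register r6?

MOV r7, #22 → r7=22
MOV r6, #39 → r6=39
MOV r0, #31 → r0=31
MOV r1, #-8 → r1=-8
MUL r1, r0, #9 → r1=31*9=279
NEG r0 → r0=-(31)=-31
AND r6, r1, #31 → r6=279&31=23
XOR r1, r7, #1 → r1=22^1=23
MUL r6, r1, r0 → r6=23*(-31)=-713
AND r1, r7, r6 → r1=22&(-713)=22
MUL r1, r7, #19 → r1=22*19=418
XOR r6, r1, #4 → r6=418^4=422
ADD r6, r0, r7 → r6=(-31)+22=-9
ADD r0, r0, r6 → r0=(-31)+(-9)=-40
halt.

-9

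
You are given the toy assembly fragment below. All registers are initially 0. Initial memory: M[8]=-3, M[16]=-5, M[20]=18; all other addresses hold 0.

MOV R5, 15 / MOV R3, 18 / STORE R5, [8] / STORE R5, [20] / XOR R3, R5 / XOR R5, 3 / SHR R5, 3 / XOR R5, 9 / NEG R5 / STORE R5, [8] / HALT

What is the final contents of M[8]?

R5=15
R3=18
STORE R5, [8] → M[8]=15
STORE R5, [20] → M[20]=15
R3=18^15=29
R5=15^3=12
R5=12>>3=1
R5=1^9=8
R5=-(8)=-8
STORE R5, [8] → M[8]=-8
halt.

-8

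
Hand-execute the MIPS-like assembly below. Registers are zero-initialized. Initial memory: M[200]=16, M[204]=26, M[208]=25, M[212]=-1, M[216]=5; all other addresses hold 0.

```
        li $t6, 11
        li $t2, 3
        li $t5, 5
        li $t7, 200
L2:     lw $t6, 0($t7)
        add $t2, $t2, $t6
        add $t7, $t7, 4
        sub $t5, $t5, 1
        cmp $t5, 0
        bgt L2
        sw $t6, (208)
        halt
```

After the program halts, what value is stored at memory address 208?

$t6=11
$t2=3
$t5=5
$t7=200
$t6=M[200]=16
$t2=3+16=19
$t7=200+4=204
$t5=5-1=4
cmp $t5, 0  (cmp 4,0)
bgt L2: taken
$t6=M[204]=26
$t2=19+26=45
$t7=204+4=208
$t5=4-1=3
cmp $t5, 0  (cmp 3,0)
bgt L2: taken
$t6=M[208]=25
$t2=45+25=70
$t7=208+4=212
$t5=3-1=2
cmp $t5, 0  (cmp 2,0)
bgt L2: taken
$t6=M[212]=-1
$t2=70+(-1)=69
$t7=212+4=216
$t5=2-1=1
cmp $t5, 0  (cmp 1,0)
bgt L2: taken
$t6=M[216]=5
$t2=69+5=74
$t7=216+4=220
$t5=1-1=0
cmp $t5, 0  (cmp 0,0)
bgt L2: not taken
sw $t6, (208) → M[208]=5
halt.

5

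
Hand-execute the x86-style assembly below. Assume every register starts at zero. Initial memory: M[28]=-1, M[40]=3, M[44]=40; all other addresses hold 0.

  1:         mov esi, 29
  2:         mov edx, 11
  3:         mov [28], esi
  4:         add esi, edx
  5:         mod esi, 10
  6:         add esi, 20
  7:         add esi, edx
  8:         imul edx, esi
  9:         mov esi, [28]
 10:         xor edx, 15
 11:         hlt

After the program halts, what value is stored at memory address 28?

mov esi, 29 → esi=29
mov edx, 11 → edx=11
mov [28], esi → M[28]=29
add esi, edx → esi=29+11=40
mod esi, 10 → esi=40%10=0
add esi, 20 → esi=0+20=20
add esi, edx → esi=20+11=31
imul edx, esi → edx=11*31=341
mov esi, [28] → esi=M[28]=29
xor edx, 15 → edx=341^15=346
halt.

29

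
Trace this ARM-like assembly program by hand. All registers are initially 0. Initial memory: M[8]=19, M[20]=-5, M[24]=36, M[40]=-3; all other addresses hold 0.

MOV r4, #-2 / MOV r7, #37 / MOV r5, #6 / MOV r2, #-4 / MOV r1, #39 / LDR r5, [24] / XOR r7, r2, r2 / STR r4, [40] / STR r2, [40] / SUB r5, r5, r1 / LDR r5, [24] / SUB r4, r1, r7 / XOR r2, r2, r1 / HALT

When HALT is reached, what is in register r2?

after MOV r4, #-2: r4=-2
after MOV r7, #37: r7=37
after MOV r5, #6: r5=6
after MOV r2, #-4: r2=-4
after MOV r1, #39: r1=39
after LDR r5, [24]: r5=M[24]=36
after XOR r7, r2, r2: r7=(-4)^(-4)=0
STR r4, [40] → M[40]=-2
STR r2, [40] → M[40]=-4
after SUB r5, r5, r1: r5=36-39=-3
after LDR r5, [24]: r5=M[24]=36
after SUB r4, r1, r7: r4=39-0=39
after XOR r2, r2, r1: r2=(-4)^39=-37
halt.

-37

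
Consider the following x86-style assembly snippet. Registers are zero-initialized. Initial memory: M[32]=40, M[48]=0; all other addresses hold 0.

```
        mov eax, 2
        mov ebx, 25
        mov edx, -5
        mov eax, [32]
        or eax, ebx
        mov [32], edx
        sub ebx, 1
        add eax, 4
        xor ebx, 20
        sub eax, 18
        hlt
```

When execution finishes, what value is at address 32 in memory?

after mov eax, 2: eax=2
after mov ebx, 25: ebx=25
after mov edx, -5: edx=-5
after mov eax, [32]: eax=M[32]=40
after or eax, ebx: eax=40|25=57
mov [32], edx → M[32]=-5
after sub ebx, 1: ebx=25-1=24
after add eax, 4: eax=57+4=61
after xor ebx, 20: ebx=24^20=12
after sub eax, 18: eax=61-18=43
halt.

-5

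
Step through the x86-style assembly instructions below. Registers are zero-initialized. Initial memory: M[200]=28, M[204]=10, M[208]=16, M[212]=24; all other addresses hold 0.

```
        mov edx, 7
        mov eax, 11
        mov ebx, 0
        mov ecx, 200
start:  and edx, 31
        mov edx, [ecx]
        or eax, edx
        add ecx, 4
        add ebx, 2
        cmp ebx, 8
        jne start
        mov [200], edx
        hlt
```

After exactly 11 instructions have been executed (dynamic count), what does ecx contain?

edx=7
eax=11
ebx=0
ecx=200
edx=7&31=7
edx=M[200]=28
eax=11|28=31
ecx=200+4=204
ebx=0+2=2
cmp ebx, 8  (cmp 2,8)
jne start: taken
After step 11: ecx = 204.

204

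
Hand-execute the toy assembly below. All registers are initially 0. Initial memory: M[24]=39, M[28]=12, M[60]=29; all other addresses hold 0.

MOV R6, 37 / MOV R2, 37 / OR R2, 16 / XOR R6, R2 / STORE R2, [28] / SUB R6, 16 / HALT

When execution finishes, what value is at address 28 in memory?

53

R6=37
R2=37
R2=37|16=53
R6=37^53=16
STORE R2, [28] → M[28]=53
R6=16-16=0
halt.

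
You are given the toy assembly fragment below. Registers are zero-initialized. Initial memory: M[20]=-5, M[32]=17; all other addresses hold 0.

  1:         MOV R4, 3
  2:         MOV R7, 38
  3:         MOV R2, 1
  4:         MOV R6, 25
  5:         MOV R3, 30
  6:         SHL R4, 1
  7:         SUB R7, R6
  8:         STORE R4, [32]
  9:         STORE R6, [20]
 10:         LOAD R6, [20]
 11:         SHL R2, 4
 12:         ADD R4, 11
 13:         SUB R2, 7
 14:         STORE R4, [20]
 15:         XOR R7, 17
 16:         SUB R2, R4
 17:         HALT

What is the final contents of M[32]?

R4=3
R7=38
R2=1
R6=25
R3=30
R4=3<<1=6
R7=38-25=13
STORE R4, [32] → M[32]=6
STORE R6, [20] → M[20]=25
R6=M[20]=25
R2=1<<4=16
R4=6+11=17
R2=16-7=9
STORE R4, [20] → M[20]=17
R7=13^17=28
R2=9-17=-8
halt.

6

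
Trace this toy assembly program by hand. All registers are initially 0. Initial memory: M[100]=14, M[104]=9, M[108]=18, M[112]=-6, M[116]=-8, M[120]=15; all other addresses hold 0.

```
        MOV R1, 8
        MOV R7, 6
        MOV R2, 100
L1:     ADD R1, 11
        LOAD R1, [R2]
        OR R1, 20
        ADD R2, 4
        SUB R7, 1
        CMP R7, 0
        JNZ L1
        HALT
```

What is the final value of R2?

124

MOV R1, 8 → R1=8
MOV R7, 6 → R7=6
MOV R2, 100 → R2=100
ADD R1, 11 → R1=8+11=19
LOAD R1, [R2] → R1=M[100]=14
OR R1, 20 → R1=14|20=30
ADD R2, 4 → R2=100+4=104
SUB R7, 1 → R7=6-1=5
CMP R7, 0  (cmp 5,0)
JNZ L1: taken
ADD R1, 11 → R1=30+11=41
LOAD R1, [R2] → R1=M[104]=9
OR R1, 20 → R1=9|20=29
ADD R2, 4 → R2=104+4=108
SUB R7, 1 → R7=5-1=4
CMP R7, 0  (cmp 4,0)
JNZ L1: taken
ADD R1, 11 → R1=29+11=40
LOAD R1, [R2] → R1=M[108]=18
OR R1, 20 → R1=18|20=22
ADD R2, 4 → R2=108+4=112
SUB R7, 1 → R7=4-1=3
CMP R7, 0  (cmp 3,0)
JNZ L1: taken
ADD R1, 11 → R1=22+11=33
LOAD R1, [R2] → R1=M[112]=-6
OR R1, 20 → R1=(-6)|20=-2
ADD R2, 4 → R2=112+4=116
SUB R7, 1 → R7=3-1=2
CMP R7, 0  (cmp 2,0)
JNZ L1: taken
ADD R1, 11 → R1=(-2)+11=9
LOAD R1, [R2] → R1=M[116]=-8
OR R1, 20 → R1=(-8)|20=-4
ADD R2, 4 → R2=116+4=120
SUB R7, 1 → R7=2-1=1
CMP R7, 0  (cmp 1,0)
JNZ L1: taken
ADD R1, 11 → R1=(-4)+11=7
LOAD R1, [R2] → R1=M[120]=15
OR R1, 20 → R1=15|20=31
ADD R2, 4 → R2=120+4=124
SUB R7, 1 → R7=1-1=0
CMP R7, 0  (cmp 0,0)
JNZ L1: not taken
halt.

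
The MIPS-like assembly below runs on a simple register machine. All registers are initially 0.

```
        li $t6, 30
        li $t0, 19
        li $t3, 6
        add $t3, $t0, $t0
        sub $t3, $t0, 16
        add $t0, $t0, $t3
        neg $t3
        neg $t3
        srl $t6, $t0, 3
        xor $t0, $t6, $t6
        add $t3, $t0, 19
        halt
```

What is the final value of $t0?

0

after li $t6, 30: $t6=30
after li $t0, 19: $t0=19
after li $t3, 6: $t3=6
after add $t3, $t0, $t0: $t3=19+19=38
after sub $t3, $t0, 16: $t3=19-16=3
after add $t0, $t0, $t3: $t0=19+3=22
after neg $t3: $t3=-(3)=-3
after neg $t3: $t3=-(-3)=3
after srl $t6, $t0, 3: $t6=22>>3=2
after xor $t0, $t6, $t6: $t0=2^2=0
after add $t3, $t0, 19: $t3=0+19=19
halt.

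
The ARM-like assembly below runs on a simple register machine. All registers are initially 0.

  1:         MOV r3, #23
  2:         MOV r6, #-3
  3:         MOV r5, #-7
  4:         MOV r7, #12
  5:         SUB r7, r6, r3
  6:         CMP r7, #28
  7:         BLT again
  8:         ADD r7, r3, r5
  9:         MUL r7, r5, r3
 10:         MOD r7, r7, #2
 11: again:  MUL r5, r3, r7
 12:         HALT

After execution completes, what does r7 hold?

-26

MOV r3, #23 → r3=23
MOV r6, #-3 → r6=-3
MOV r5, #-7 → r5=-7
MOV r7, #12 → r7=12
SUB r7, r6, r3 → r7=(-3)-23=-26
CMP r7, #28  (cmp -26,28)
BLT again: taken
MUL r5, r3, r7 → r5=23*(-26)=-598
halt.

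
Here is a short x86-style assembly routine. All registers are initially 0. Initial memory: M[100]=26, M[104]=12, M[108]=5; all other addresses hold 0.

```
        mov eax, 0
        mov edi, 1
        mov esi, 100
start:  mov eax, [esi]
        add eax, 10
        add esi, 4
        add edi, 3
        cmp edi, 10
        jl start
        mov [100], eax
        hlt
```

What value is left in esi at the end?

112

mov eax, 0 → eax=0
mov edi, 1 → edi=1
mov esi, 100 → esi=100
mov eax, [esi] → eax=M[100]=26
add eax, 10 → eax=26+10=36
add esi, 4 → esi=100+4=104
add edi, 3 → edi=1+3=4
cmp edi, 10  (cmp 4,10)
jl start: taken
mov eax, [esi] → eax=M[104]=12
add eax, 10 → eax=12+10=22
add esi, 4 → esi=104+4=108
add edi, 3 → edi=4+3=7
cmp edi, 10  (cmp 7,10)
jl start: taken
mov eax, [esi] → eax=M[108]=5
add eax, 10 → eax=5+10=15
add esi, 4 → esi=108+4=112
add edi, 3 → edi=7+3=10
cmp edi, 10  (cmp 10,10)
jl start: not taken
mov [100], eax → M[100]=15
halt.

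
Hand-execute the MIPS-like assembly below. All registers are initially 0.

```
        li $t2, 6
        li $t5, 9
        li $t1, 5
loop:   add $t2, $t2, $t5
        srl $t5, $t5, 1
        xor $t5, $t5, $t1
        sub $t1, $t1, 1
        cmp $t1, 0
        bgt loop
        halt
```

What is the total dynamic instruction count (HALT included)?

after li $t2, 6: $t2=6
after li $t5, 9: $t5=9
after li $t1, 5: $t1=5
after add $t2, $t2, $t5: $t2=6+9=15
after srl $t5, $t5, 1: $t5=9>>1=4
after xor $t5, $t5, $t1: $t5=4^5=1
after sub $t1, $t1, 1: $t1=5-1=4
cmp $t1, 0  (cmp 4,0)
bgt loop: taken
after add $t2, $t2, $t5: $t2=15+1=16
after srl $t5, $t5, 1: $t5=1>>1=0
after xor $t5, $t5, $t1: $t5=0^4=4
after sub $t1, $t1, 1: $t1=4-1=3
cmp $t1, 0  (cmp 3,0)
bgt loop: taken
after add $t2, $t2, $t5: $t2=16+4=20
after srl $t5, $t5, 1: $t5=4>>1=2
after xor $t5, $t5, $t1: $t5=2^3=1
after sub $t1, $t1, 1: $t1=3-1=2
cmp $t1, 0  (cmp 2,0)
bgt loop: taken
after add $t2, $t2, $t5: $t2=20+1=21
after srl $t5, $t5, 1: $t5=1>>1=0
after xor $t5, $t5, $t1: $t5=0^2=2
after sub $t1, $t1, 1: $t1=2-1=1
cmp $t1, 0  (cmp 1,0)
bgt loop: taken
after add $t2, $t2, $t5: $t2=21+2=23
after srl $t5, $t5, 1: $t5=2>>1=1
after xor $t5, $t5, $t1: $t5=1^1=0
after sub $t1, $t1, 1: $t1=1-1=0
cmp $t1, 0  (cmp 0,0)
bgt loop: not taken
halt.
Total executed instructions: 34.

34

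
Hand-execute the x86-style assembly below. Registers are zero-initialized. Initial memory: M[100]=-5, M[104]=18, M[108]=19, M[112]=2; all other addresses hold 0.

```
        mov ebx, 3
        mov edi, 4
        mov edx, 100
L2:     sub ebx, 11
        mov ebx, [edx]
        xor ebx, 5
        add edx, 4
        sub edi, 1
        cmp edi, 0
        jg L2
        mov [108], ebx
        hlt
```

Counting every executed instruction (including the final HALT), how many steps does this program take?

after mov ebx, 3: ebx=3
after mov edi, 4: edi=4
after mov edx, 100: edx=100
after sub ebx, 11: ebx=3-11=-8
after mov ebx, [edx]: ebx=M[100]=-5
after xor ebx, 5: ebx=(-5)^5=-2
after add edx, 4: edx=100+4=104
after sub edi, 1: edi=4-1=3
cmp edi, 0  (cmp 3,0)
jg L2: taken
after sub ebx, 11: ebx=(-2)-11=-13
after mov ebx, [edx]: ebx=M[104]=18
after xor ebx, 5: ebx=18^5=23
after add edx, 4: edx=104+4=108
after sub edi, 1: edi=3-1=2
cmp edi, 0  (cmp 2,0)
jg L2: taken
after sub ebx, 11: ebx=23-11=12
after mov ebx, [edx]: ebx=M[108]=19
after xor ebx, 5: ebx=19^5=22
after add edx, 4: edx=108+4=112
after sub edi, 1: edi=2-1=1
cmp edi, 0  (cmp 1,0)
jg L2: taken
after sub ebx, 11: ebx=22-11=11
after mov ebx, [edx]: ebx=M[112]=2
after xor ebx, 5: ebx=2^5=7
after add edx, 4: edx=112+4=116
after sub edi, 1: edi=1-1=0
cmp edi, 0  (cmp 0,0)
jg L2: not taken
mov [108], ebx → M[108]=7
halt.
Total executed instructions: 33.

33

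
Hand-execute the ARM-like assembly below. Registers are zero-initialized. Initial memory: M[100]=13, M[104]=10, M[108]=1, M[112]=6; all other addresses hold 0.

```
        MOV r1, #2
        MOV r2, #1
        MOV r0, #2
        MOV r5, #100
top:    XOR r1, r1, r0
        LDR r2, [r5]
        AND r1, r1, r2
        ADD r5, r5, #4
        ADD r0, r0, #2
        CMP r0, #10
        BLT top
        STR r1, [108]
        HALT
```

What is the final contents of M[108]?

MOV r1, #2 → r1=2
MOV r2, #1 → r2=1
MOV r0, #2 → r0=2
MOV r5, #100 → r5=100
XOR r1, r1, r0 → r1=2^2=0
LDR r2, [r5] → r2=M[100]=13
AND r1, r1, r2 → r1=0&13=0
ADD r5, r5, #4 → r5=100+4=104
ADD r0, r0, #2 → r0=2+2=4
CMP r0, #10  (cmp 4,10)
BLT top: taken
XOR r1, r1, r0 → r1=0^4=4
LDR r2, [r5] → r2=M[104]=10
AND r1, r1, r2 → r1=4&10=0
ADD r5, r5, #4 → r5=104+4=108
ADD r0, r0, #2 → r0=4+2=6
CMP r0, #10  (cmp 6,10)
BLT top: taken
XOR r1, r1, r0 → r1=0^6=6
LDR r2, [r5] → r2=M[108]=1
AND r1, r1, r2 → r1=6&1=0
ADD r5, r5, #4 → r5=108+4=112
ADD r0, r0, #2 → r0=6+2=8
CMP r0, #10  (cmp 8,10)
BLT top: taken
XOR r1, r1, r0 → r1=0^8=8
LDR r2, [r5] → r2=M[112]=6
AND r1, r1, r2 → r1=8&6=0
ADD r5, r5, #4 → r5=112+4=116
ADD r0, r0, #2 → r0=8+2=10
CMP r0, #10  (cmp 10,10)
BLT top: not taken
STR r1, [108] → M[108]=0
halt.

0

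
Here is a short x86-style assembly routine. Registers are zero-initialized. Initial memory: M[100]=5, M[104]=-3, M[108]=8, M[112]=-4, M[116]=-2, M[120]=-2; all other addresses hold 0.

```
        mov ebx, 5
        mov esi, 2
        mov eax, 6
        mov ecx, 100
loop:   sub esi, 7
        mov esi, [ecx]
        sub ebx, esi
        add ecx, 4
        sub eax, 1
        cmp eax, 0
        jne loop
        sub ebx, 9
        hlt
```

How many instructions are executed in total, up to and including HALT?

48

ebx=5
esi=2
eax=6
ecx=100
esi=2-7=-5
esi=M[100]=5
ebx=5-5=0
ecx=100+4=104
eax=6-1=5
cmp eax, 0  (cmp 5,0)
jne loop: taken
esi=5-7=-2
esi=M[104]=-3
ebx=0-(-3)=3
ecx=104+4=108
eax=5-1=4
cmp eax, 0  (cmp 4,0)
jne loop: taken
esi=(-3)-7=-10
esi=M[108]=8
ebx=3-8=-5
ecx=108+4=112
eax=4-1=3
cmp eax, 0  (cmp 3,0)
jne loop: taken
esi=8-7=1
esi=M[112]=-4
ebx=(-5)-(-4)=-1
ecx=112+4=116
eax=3-1=2
cmp eax, 0  (cmp 2,0)
jne loop: taken
esi=(-4)-7=-11
esi=M[116]=-2
ebx=(-1)-(-2)=1
ecx=116+4=120
eax=2-1=1
cmp eax, 0  (cmp 1,0)
jne loop: taken
esi=(-2)-7=-9
esi=M[120]=-2
ebx=1-(-2)=3
ecx=120+4=124
eax=1-1=0
cmp eax, 0  (cmp 0,0)
jne loop: not taken
ebx=3-9=-6
halt.
Total executed instructions: 48.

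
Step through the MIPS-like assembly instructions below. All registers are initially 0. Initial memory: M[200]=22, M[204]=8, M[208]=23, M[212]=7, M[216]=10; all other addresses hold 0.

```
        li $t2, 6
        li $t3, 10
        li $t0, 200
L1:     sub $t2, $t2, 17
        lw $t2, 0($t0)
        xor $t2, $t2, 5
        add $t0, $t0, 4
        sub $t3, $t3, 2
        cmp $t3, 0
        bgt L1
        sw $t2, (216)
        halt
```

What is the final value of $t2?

15

after li $t2, 6: $t2=6
after li $t3, 10: $t3=10
after li $t0, 200: $t0=200
after sub $t2, $t2, 17: $t2=6-17=-11
after lw $t2, 0($t0): $t2=M[200]=22
after xor $t2, $t2, 5: $t2=22^5=19
after add $t0, $t0, 4: $t0=200+4=204
after sub $t3, $t3, 2: $t3=10-2=8
cmp $t3, 0  (cmp 8,0)
bgt L1: taken
after sub $t2, $t2, 17: $t2=19-17=2
after lw $t2, 0($t0): $t2=M[204]=8
after xor $t2, $t2, 5: $t2=8^5=13
after add $t0, $t0, 4: $t0=204+4=208
after sub $t3, $t3, 2: $t3=8-2=6
cmp $t3, 0  (cmp 6,0)
bgt L1: taken
after sub $t2, $t2, 17: $t2=13-17=-4
after lw $t2, 0($t0): $t2=M[208]=23
after xor $t2, $t2, 5: $t2=23^5=18
after add $t0, $t0, 4: $t0=208+4=212
after sub $t3, $t3, 2: $t3=6-2=4
cmp $t3, 0  (cmp 4,0)
bgt L1: taken
after sub $t2, $t2, 17: $t2=18-17=1
after lw $t2, 0($t0): $t2=M[212]=7
after xor $t2, $t2, 5: $t2=7^5=2
after add $t0, $t0, 4: $t0=212+4=216
after sub $t3, $t3, 2: $t3=4-2=2
cmp $t3, 0  (cmp 2,0)
bgt L1: taken
after sub $t2, $t2, 17: $t2=2-17=-15
after lw $t2, 0($t0): $t2=M[216]=10
after xor $t2, $t2, 5: $t2=10^5=15
after add $t0, $t0, 4: $t0=216+4=220
after sub $t3, $t3, 2: $t3=2-2=0
cmp $t3, 0  (cmp 0,0)
bgt L1: not taken
sw $t2, (216) → M[216]=15
halt.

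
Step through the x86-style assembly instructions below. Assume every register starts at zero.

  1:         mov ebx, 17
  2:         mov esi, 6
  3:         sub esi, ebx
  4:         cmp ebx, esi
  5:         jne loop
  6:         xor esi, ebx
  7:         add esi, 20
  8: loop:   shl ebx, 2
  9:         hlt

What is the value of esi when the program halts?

-11

mov ebx, 17 → ebx=17
mov esi, 6 → esi=6
sub esi, ebx → esi=6-17=-11
cmp ebx, esi  (cmp 17,-11)
jne loop: taken
shl ebx, 2 → ebx=17<<2=68
halt.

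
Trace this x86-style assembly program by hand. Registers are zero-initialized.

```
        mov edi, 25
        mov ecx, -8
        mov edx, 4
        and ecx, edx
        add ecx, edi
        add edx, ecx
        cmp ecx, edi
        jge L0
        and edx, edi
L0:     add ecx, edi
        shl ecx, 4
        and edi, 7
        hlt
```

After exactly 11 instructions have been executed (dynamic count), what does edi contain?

1

edi=25
ecx=-8
edx=4
ecx=(-8)&4=0
ecx=0+25=25
edx=4+25=29
cmp ecx, edi  (cmp 25,25)
jge L0: taken
ecx=25+25=50
ecx=50<<4=800
edi=25&7=1
After step 11: edi = 1.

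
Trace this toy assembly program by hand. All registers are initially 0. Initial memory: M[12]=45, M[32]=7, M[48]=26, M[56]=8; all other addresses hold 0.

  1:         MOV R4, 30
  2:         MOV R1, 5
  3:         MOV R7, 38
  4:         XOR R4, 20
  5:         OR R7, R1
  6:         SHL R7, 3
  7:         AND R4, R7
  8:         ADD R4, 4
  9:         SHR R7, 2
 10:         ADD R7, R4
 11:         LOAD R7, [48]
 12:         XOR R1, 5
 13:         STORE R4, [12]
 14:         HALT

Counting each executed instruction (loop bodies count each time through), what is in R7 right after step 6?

MOV R4, 30 → R4=30
MOV R1, 5 → R1=5
MOV R7, 38 → R7=38
XOR R4, 20 → R4=30^20=10
OR R7, R1 → R7=38|5=39
SHL R7, 3 → R7=39<<3=312
After step 6: R7 = 312.

312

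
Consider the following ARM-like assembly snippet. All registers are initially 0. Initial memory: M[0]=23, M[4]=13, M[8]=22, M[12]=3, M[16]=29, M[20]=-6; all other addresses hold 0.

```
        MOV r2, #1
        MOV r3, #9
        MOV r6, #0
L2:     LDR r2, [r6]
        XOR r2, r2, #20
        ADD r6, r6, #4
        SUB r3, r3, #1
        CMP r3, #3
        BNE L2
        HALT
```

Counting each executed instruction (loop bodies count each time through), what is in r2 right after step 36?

-18

after MOV r2, #1: r2=1
after MOV r3, #9: r3=9
after MOV r6, #0: r6=0
after LDR r2, [r6]: r2=M[0]=23
after XOR r2, r2, #20: r2=23^20=3
after ADD r6, r6, #4: r6=0+4=4
after SUB r3, r3, #1: r3=9-1=8
CMP r3, #3  (cmp 8,3)
BNE L2: taken
after LDR r2, [r6]: r2=M[4]=13
after XOR r2, r2, #20: r2=13^20=25
after ADD r6, r6, #4: r6=4+4=8
after SUB r3, r3, #1: r3=8-1=7
CMP r3, #3  (cmp 7,3)
BNE L2: taken
after LDR r2, [r6]: r2=M[8]=22
after XOR r2, r2, #20: r2=22^20=2
after ADD r6, r6, #4: r6=8+4=12
after SUB r3, r3, #1: r3=7-1=6
CMP r3, #3  (cmp 6,3)
BNE L2: taken
after LDR r2, [r6]: r2=M[12]=3
after XOR r2, r2, #20: r2=3^20=23
after ADD r6, r6, #4: r6=12+4=16
after SUB r3, r3, #1: r3=6-1=5
CMP r3, #3  (cmp 5,3)
BNE L2: taken
after LDR r2, [r6]: r2=M[16]=29
after XOR r2, r2, #20: r2=29^20=9
after ADD r6, r6, #4: r6=16+4=20
after SUB r3, r3, #1: r3=5-1=4
CMP r3, #3  (cmp 4,3)
BNE L2: taken
after LDR r2, [r6]: r2=M[20]=-6
after XOR r2, r2, #20: r2=(-6)^20=-18
after ADD r6, r6, #4: r6=20+4=24
After step 36: r2 = -18.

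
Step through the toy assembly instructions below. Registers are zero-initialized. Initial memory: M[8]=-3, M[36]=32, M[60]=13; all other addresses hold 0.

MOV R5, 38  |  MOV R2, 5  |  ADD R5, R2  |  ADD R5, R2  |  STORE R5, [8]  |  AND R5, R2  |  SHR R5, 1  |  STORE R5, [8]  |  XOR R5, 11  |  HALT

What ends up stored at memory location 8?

0

MOV R5, 38 → R5=38
MOV R2, 5 → R2=5
ADD R5, R2 → R5=38+5=43
ADD R5, R2 → R5=43+5=48
STORE R5, [8] → M[8]=48
AND R5, R2 → R5=48&5=0
SHR R5, 1 → R5=0>>1=0
STORE R5, [8] → M[8]=0
XOR R5, 11 → R5=0^11=11
halt.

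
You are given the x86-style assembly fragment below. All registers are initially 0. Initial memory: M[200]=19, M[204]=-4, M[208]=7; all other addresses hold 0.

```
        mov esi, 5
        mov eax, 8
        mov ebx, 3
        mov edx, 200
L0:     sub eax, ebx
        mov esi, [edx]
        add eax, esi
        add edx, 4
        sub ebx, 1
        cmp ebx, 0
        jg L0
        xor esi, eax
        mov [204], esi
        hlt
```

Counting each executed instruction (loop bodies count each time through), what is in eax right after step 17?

esi=5
eax=8
ebx=3
edx=200
eax=8-3=5
esi=M[200]=19
eax=5+19=24
edx=200+4=204
ebx=3-1=2
cmp ebx, 0  (cmp 2,0)
jg L0: taken
eax=24-2=22
esi=M[204]=-4
eax=22+(-4)=18
edx=204+4=208
ebx=2-1=1
cmp ebx, 0  (cmp 1,0)
After step 17: eax = 18.

18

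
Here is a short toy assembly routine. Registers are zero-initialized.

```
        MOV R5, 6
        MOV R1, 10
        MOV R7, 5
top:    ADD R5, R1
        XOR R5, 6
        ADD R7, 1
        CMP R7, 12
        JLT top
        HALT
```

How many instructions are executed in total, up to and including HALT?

39

MOV R5, 6 → R5=6
MOV R1, 10 → R1=10
MOV R7, 5 → R7=5
ADD R5, R1 → R5=6+10=16
XOR R5, 6 → R5=16^6=22
ADD R7, 1 → R7=5+1=6
CMP R7, 12  (cmp 6,12)
JLT top: taken
ADD R5, R1 → R5=22+10=32
XOR R5, 6 → R5=32^6=38
ADD R7, 1 → R7=6+1=7
CMP R7, 12  (cmp 7,12)
JLT top: taken
ADD R5, R1 → R5=38+10=48
XOR R5, 6 → R5=48^6=54
ADD R7, 1 → R7=7+1=8
CMP R7, 12  (cmp 8,12)
JLT top: taken
ADD R5, R1 → R5=54+10=64
XOR R5, 6 → R5=64^6=70
ADD R7, 1 → R7=8+1=9
CMP R7, 12  (cmp 9,12)
JLT top: taken
ADD R5, R1 → R5=70+10=80
XOR R5, 6 → R5=80^6=86
ADD R7, 1 → R7=9+1=10
CMP R7, 12  (cmp 10,12)
JLT top: taken
ADD R5, R1 → R5=86+10=96
XOR R5, 6 → R5=96^6=102
ADD R7, 1 → R7=10+1=11
CMP R7, 12  (cmp 11,12)
JLT top: taken
ADD R5, R1 → R5=102+10=112
XOR R5, 6 → R5=112^6=118
ADD R7, 1 → R7=11+1=12
CMP R7, 12  (cmp 12,12)
JLT top: not taken
halt.
Total executed instructions: 39.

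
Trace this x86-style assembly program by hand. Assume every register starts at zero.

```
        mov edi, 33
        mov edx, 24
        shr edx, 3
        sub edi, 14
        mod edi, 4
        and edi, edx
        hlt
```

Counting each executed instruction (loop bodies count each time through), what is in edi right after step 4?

19

edi=33
edx=24
edx=24>>3=3
edi=33-14=19
After step 4: edi = 19.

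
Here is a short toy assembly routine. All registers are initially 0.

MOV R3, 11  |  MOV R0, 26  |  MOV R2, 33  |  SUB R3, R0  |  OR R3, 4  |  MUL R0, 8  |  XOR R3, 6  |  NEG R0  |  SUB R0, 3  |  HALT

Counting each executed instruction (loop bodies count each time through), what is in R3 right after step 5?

after MOV R3, 11: R3=11
after MOV R0, 26: R0=26
after MOV R2, 33: R2=33
after SUB R3, R0: R3=11-26=-15
after OR R3, 4: R3=(-15)|4=-11
After step 5: R3 = -11.

-11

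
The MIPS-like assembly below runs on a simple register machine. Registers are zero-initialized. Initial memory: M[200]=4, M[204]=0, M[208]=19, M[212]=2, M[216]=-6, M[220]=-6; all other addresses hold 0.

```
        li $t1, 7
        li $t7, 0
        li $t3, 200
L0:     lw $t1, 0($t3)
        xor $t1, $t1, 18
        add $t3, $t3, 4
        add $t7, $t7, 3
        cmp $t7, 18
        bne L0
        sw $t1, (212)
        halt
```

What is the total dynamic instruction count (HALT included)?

41

after li $t1, 7: $t1=7
after li $t7, 0: $t7=0
after li $t3, 200: $t3=200
after lw $t1, 0($t3): $t1=M[200]=4
after xor $t1, $t1, 18: $t1=4^18=22
after add $t3, $t3, 4: $t3=200+4=204
after add $t7, $t7, 3: $t7=0+3=3
cmp $t7, 18  (cmp 3,18)
bne L0: taken
after lw $t1, 0($t3): $t1=M[204]=0
after xor $t1, $t1, 18: $t1=0^18=18
after add $t3, $t3, 4: $t3=204+4=208
after add $t7, $t7, 3: $t7=3+3=6
cmp $t7, 18  (cmp 6,18)
bne L0: taken
after lw $t1, 0($t3): $t1=M[208]=19
after xor $t1, $t1, 18: $t1=19^18=1
after add $t3, $t3, 4: $t3=208+4=212
after add $t7, $t7, 3: $t7=6+3=9
cmp $t7, 18  (cmp 9,18)
bne L0: taken
after lw $t1, 0($t3): $t1=M[212]=2
after xor $t1, $t1, 18: $t1=2^18=16
after add $t3, $t3, 4: $t3=212+4=216
after add $t7, $t7, 3: $t7=9+3=12
cmp $t7, 18  (cmp 12,18)
bne L0: taken
after lw $t1, 0($t3): $t1=M[216]=-6
after xor $t1, $t1, 18: $t1=(-6)^18=-24
after add $t3, $t3, 4: $t3=216+4=220
after add $t7, $t7, 3: $t7=12+3=15
cmp $t7, 18  (cmp 15,18)
bne L0: taken
after lw $t1, 0($t3): $t1=M[220]=-6
after xor $t1, $t1, 18: $t1=(-6)^18=-24
after add $t3, $t3, 4: $t3=220+4=224
after add $t7, $t7, 3: $t7=15+3=18
cmp $t7, 18  (cmp 18,18)
bne L0: not taken
sw $t1, (212) → M[212]=-24
halt.
Total executed instructions: 41.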